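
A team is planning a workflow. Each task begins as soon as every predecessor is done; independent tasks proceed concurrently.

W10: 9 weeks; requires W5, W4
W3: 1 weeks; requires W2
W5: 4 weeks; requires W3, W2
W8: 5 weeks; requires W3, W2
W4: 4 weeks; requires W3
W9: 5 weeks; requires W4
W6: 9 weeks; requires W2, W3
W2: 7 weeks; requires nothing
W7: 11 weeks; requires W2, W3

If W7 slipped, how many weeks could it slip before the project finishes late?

2

Critical path: W2→W3→W4→W10 = 7+1+4+9 = 21, so the finish is 21 weeks.
Longest path through W7: 19 weeks (earliest finish 19, latest finish 21).
Slack of W7 = 10 − 8 = 2 weeks.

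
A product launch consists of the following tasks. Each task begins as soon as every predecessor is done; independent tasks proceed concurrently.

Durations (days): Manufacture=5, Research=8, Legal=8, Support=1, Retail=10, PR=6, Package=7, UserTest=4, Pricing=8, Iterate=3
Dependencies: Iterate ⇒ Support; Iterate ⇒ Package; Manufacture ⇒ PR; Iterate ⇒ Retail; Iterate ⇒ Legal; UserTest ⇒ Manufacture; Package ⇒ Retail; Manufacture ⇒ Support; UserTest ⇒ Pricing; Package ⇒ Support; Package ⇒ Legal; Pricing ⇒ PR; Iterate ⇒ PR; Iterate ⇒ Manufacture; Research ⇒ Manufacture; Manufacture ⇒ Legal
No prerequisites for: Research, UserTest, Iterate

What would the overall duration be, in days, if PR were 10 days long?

23

The binding path is Research→Manufacture→Legal = 8+5+8 = 21; finish at 21 days.
The longest path through PR is only 19 days, so PR has float 2.
The binding chain switches to Research→Manufacture→PR = 8+5+10 = 23; finish 23 days.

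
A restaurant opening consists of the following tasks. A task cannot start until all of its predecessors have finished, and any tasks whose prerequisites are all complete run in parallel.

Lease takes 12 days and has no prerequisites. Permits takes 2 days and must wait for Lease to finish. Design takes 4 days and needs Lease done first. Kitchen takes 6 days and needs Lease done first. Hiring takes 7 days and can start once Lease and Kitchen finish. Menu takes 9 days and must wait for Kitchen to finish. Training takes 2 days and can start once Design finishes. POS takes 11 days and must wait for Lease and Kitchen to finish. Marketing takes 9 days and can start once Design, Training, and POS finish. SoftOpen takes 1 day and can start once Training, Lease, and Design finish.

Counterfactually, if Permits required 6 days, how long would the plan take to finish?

Critical path before the change: Lease→Kitchen→POS→Marketing = 12+6+11+9 = 38 giving 38 days.
Permits has 24 days of float (longest path through it is 14).
That remains the longest chain; total 38 days.

38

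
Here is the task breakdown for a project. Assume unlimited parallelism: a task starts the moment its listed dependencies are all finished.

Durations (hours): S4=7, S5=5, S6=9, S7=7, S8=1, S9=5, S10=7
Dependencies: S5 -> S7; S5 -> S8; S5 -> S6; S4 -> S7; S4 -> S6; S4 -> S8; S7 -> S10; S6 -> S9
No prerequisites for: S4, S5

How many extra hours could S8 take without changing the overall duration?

13

S4→S6→S9 = 7+9+5 = 21 sets the makespan at 21 hours.
The longest chain containing S8 totals 8 hours.
Float = 21 − 8 = 13.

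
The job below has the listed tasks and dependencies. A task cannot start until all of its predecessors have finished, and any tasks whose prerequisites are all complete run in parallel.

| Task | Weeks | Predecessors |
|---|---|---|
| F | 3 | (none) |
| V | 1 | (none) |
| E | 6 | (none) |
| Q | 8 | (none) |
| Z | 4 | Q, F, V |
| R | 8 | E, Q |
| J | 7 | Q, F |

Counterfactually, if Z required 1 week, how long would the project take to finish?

Actual critical path: Q→R = 8+8 = 16 ⇒ 16 weeks.
Z has 4 weeks of float (longest path through it is 12).
No other chain overtakes it, so the finish is 16 weeks.

16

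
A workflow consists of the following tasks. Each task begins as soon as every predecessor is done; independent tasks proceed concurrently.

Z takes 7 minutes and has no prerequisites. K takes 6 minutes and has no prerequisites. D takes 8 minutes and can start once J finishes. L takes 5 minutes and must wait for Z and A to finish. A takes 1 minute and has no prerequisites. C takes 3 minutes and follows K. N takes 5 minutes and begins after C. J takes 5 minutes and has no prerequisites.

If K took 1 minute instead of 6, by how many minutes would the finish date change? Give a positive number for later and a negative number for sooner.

-1

Baseline: K→C→N = 6+3+5 = 14 → 14 minutes.
K is on the critical path; changing it to 1 makes that path 9 minutes.
Now J→D = 5+8 = 13 is longest, so the finish becomes 13 minutes.
Change in finish: 13 − 14 = -1 minutes.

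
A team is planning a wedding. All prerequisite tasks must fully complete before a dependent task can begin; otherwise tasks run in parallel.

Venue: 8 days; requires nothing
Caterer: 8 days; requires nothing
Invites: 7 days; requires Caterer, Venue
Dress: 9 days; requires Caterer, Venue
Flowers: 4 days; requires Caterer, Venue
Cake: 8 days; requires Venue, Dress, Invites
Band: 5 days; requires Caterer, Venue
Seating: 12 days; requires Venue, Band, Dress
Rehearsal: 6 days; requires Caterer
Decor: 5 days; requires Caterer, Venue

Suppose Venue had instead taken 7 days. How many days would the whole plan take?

As given, the longest chain is Venue→Dress→Seating = 8+9+12 = 29, so the finish is 29 days.
Venue is on the critical path; changing it to 7 makes that path 28 days.
The binding chain switches to Caterer→Dress→Seating = 8+9+12 = 29; finish 29 days.

29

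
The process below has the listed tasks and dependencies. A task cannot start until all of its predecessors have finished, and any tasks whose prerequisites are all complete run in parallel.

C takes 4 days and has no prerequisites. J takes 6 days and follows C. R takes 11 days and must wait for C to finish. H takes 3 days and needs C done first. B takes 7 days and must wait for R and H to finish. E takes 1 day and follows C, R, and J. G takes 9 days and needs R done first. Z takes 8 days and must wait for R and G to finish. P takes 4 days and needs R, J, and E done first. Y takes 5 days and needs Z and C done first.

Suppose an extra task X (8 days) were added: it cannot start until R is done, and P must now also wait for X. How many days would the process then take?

Originally the process takes 37 days.
With X inserted, P now waits for max(R, J, E, X).
New critical path: C→R→G→Z→Y = 4+11+9+8+5 = 37 ⇒ 37 days.

37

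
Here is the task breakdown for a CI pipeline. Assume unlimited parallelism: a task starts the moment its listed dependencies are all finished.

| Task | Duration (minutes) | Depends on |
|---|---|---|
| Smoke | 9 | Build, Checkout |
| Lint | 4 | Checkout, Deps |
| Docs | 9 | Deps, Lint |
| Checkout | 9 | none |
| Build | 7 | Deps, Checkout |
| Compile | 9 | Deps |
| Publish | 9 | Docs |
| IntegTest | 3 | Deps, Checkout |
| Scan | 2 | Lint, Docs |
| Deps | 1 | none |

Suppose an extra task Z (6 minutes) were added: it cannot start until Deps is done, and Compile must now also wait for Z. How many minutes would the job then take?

31

Originally the job takes 31 minutes.
With Z inserted, Compile now waits for max(Deps, Z).
New critical path: Checkout→Lint→Docs→Publish = 9+4+9+9 = 31 ⇒ 31 minutes.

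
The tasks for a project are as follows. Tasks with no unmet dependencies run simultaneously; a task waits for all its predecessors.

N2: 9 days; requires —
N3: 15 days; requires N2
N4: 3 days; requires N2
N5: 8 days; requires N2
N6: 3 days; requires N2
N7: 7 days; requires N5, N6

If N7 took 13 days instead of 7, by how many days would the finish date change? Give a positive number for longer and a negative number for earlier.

Actual critical path: N2→N5→N7 = 9+8+7 = 24 ⇒ 24 days.
N7 lies on that path, so at 13 days the path becomes 30 days.
The critical path is still N2→N5→N7; finish is now 30 days.
Change in finish: 30 − 24 = +6 days.

6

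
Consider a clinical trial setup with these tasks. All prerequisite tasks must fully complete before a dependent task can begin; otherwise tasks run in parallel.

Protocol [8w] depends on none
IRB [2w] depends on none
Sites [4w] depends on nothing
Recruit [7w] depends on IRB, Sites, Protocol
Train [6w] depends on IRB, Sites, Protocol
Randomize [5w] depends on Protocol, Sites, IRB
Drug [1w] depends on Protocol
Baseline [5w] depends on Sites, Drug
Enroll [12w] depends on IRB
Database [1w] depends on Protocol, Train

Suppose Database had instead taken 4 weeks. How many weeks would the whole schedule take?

The binding path is Protocol→Train→Database = 8+6+1 = 15; finish at 15 weeks.
Since Database is critical, the +3 change carries straight to that chain (now 18 weeks).
No other chain overtakes it, so the finish is 18 weeks.

18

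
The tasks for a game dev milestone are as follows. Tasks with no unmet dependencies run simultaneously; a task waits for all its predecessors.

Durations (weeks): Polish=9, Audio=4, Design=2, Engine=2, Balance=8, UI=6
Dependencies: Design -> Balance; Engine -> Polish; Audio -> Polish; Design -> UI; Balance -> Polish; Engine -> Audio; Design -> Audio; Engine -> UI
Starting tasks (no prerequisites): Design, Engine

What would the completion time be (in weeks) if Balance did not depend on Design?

17

Original critical path: Design→Balance→Polish = 2+8+9 = 19 ⇒ 19 weeks.
Without Design→Balance, Balance's earliest start moves from 2 to 0.
The longest chain is now Balance→Polish = 8+9 = 17, so the game dev milestone takes 17 weeks.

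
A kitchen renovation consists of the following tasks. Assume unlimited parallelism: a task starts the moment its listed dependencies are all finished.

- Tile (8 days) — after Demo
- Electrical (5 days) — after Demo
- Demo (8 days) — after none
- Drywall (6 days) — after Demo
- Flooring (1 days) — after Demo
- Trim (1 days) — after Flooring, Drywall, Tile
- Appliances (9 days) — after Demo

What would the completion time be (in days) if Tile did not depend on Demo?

17

With the dependency in place, Demo→Tile→Trim = 8+8+1 = 17 sets the finish at 17 days.
Without Demo→Tile, Tile's earliest start moves from 8 to 0.
New critical path: Demo→Appliances = 8+9 = 17 ⇒ 17 days.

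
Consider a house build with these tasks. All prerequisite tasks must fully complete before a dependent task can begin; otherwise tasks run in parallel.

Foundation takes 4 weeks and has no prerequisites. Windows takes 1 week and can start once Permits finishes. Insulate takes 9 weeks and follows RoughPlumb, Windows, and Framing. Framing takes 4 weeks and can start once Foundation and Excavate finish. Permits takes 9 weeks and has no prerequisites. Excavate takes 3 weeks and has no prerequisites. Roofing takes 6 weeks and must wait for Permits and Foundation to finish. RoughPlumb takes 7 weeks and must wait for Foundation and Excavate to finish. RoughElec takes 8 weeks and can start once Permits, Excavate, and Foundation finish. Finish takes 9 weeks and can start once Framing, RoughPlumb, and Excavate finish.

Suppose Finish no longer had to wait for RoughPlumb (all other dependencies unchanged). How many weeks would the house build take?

Before: longest chain Foundation→RoughPlumb→Insulate = 4+7+9 = 20, finish 20.
Without RoughPlumb→Finish, Finish's earliest start moves from 11 to 8.
After: Foundation→RoughPlumb→Insulate = 4+7+9 = 20 → 20 weeks.

20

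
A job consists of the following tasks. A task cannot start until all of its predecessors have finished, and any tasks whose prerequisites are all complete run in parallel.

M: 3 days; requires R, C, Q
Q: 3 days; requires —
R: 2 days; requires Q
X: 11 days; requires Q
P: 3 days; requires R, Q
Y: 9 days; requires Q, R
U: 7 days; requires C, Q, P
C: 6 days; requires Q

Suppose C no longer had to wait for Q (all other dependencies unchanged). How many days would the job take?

15

With the dependency in place, Q→C→U = 3+6+7 = 16 sets the finish at 16 days.
Without Q→C, C's earliest start moves from 3 to 0.
The longest chain is now Q→R→P→U = 3+2+3+7 = 15, so the job takes 15 days.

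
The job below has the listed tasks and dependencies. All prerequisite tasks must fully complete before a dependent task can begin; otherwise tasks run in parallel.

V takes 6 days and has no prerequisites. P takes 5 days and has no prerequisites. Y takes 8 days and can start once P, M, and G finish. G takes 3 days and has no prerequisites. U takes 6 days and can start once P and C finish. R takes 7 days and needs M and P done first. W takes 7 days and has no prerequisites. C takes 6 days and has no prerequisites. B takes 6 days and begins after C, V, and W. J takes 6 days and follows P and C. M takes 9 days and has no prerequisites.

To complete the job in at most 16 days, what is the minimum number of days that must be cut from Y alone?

Current finish: 17 days; target: 16.
Y is on every critical path, so each day cut from Y cuts the finish by one (this holds down to a finish of 16).
Need 17 − 16 = 1 day off Y → Y becomes 7 days, finish becomes 16.

1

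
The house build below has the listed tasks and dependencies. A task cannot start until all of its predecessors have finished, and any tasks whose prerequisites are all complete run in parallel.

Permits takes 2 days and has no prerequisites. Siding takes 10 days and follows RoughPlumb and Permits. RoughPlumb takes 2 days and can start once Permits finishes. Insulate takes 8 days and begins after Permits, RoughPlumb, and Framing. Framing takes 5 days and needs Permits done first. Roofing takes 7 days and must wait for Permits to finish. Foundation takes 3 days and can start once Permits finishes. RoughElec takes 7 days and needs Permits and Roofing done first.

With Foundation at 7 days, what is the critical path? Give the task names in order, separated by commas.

The binding path is Permits→Roofing→RoughElec = 2+7+7 = 16; finish at 16 days.
Foundation has 11 days of float (longest path through it is 5).
The critical path is still Permits→Roofing→RoughElec; finish is now 16 days.

Permits, Roofing, RoughElec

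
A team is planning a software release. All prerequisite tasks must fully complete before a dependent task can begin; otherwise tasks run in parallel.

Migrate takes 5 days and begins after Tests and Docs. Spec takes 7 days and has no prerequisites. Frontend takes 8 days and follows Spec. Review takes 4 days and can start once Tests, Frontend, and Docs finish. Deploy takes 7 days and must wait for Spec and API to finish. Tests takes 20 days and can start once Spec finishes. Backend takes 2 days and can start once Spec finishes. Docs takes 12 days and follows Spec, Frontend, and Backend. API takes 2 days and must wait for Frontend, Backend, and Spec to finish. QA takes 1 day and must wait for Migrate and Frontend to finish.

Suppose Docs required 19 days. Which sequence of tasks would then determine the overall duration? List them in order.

Spec, Frontend, Docs, Migrate, QA

Actual critical path: Spec→Frontend→Docs→Migrate→QA = 7+8+12+5+1 = 33 ⇒ 33 days.
Since Docs is critical, the +7 change carries straight to that chain (now 40 days).
That remains the longest chain; total 40 days.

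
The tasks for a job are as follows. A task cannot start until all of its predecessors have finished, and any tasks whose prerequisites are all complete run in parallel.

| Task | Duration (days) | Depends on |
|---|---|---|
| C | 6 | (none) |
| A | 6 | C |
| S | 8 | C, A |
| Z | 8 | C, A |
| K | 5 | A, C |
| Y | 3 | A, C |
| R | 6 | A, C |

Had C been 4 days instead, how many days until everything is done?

18

Critical path before the change: C→A→S = 6+6+8 = 20 giving 20 days.
C is on the critical path; changing it to 4 makes that path 18 days.
The critical path is still C→A→S; finish is now 18 days.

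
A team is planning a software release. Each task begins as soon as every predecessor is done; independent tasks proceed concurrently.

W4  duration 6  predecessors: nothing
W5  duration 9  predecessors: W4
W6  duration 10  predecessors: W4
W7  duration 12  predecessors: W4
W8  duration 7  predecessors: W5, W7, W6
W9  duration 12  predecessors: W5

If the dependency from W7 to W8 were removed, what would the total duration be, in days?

With the dependency in place, W4→W5→W9 = 6+9+12 = 27 sets the finish at 27 days.
Without W7→W8, W8's earliest start moves from 18 to 16.
After: W4→W5→W9 = 6+9+12 = 27 → 27 days.

27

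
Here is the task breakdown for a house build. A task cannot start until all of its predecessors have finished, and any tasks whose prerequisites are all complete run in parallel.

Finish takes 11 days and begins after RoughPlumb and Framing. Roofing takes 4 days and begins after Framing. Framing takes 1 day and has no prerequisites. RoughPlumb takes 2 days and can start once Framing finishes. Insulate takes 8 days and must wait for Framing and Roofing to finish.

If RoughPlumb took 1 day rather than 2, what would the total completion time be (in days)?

13

The binding path is Framing→RoughPlumb→Finish = 1+2+11 = 14; finish at 14 days.
Since RoughPlumb is critical, the -1 change carries straight to that chain (now 13 days).
The binding chain switches to Framing→Roofing→Insulate = 1+4+8 = 13; finish 13 days.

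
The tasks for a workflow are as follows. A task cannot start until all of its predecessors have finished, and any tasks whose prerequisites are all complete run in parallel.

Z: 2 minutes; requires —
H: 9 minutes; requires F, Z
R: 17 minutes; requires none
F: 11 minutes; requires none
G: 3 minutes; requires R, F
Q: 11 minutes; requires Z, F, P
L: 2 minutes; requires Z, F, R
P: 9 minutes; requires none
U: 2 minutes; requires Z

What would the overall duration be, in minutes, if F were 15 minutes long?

As given, the longest chain is F→Q = 11+11 = 22, so the finish is 22 minutes.
F is on the critical path; changing it to 15 makes that path 26 minutes.
That remains the longest chain; total 26 minutes.

26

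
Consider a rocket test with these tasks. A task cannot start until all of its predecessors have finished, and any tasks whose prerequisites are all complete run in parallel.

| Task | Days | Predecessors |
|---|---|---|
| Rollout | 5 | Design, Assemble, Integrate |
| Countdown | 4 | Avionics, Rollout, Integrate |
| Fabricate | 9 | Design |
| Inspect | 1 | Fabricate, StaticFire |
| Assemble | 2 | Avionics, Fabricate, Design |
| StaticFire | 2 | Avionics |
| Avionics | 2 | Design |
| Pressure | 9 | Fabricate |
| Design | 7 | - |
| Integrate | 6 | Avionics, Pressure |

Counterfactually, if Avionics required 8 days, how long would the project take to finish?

Baseline: Design→Fabricate→Pressure→Integrate→Rollout→Countdown = 7+9+9+6+5+4 = 40 → 40 days.
Avionics has 16 days of float (longest path through it is 24).
That remains the longest chain; total 40 days.

40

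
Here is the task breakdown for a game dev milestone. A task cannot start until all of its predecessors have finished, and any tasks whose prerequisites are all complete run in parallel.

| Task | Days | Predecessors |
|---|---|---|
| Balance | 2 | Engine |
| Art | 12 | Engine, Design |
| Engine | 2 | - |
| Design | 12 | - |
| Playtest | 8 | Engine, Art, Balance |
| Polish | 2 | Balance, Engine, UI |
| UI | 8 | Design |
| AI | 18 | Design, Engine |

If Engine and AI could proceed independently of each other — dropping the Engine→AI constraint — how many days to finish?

Original critical path: Design→Art→Playtest = 12+12+8 = 32 ⇒ 32 days.
Dropping Engine→AI doesn't change AI's earliest start (12); another predecessor still binds.
The longest chain is now Design→Art→Playtest = 12+12+8 = 32, so the job takes 32 days.

32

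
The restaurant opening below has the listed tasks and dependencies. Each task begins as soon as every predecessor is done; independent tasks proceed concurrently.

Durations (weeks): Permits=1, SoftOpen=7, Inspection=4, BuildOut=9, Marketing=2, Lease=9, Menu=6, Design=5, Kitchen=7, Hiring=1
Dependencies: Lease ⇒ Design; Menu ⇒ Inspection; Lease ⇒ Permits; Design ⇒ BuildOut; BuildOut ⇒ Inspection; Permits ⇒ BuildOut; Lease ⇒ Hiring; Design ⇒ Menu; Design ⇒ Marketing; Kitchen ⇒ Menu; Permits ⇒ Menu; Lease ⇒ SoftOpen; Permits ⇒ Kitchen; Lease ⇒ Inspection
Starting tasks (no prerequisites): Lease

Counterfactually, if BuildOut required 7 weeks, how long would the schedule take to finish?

Baseline: Lease→Design→BuildOut→Inspection = 9+5+9+4 = 27 → 27 weeks.
BuildOut is on the critical path; changing it to 7 makes that path 25 weeks.
New critical path: Lease→Permits→Kitchen→Menu→Inspection = 9+1+7+6+4 = 27 ⇒ 27 weeks.

27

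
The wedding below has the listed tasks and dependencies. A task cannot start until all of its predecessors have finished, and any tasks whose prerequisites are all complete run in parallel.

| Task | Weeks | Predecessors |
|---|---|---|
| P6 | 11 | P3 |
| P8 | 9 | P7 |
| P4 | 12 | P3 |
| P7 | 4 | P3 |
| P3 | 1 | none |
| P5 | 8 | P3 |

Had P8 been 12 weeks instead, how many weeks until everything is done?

17

Critical path before the change: P3→P7→P8 = 1+4+9 = 14 giving 14 weeks.
P8 lies on that path, so at 12 weeks the path becomes 17 weeks.
No other chain overtakes it, so the finish is 17 weeks.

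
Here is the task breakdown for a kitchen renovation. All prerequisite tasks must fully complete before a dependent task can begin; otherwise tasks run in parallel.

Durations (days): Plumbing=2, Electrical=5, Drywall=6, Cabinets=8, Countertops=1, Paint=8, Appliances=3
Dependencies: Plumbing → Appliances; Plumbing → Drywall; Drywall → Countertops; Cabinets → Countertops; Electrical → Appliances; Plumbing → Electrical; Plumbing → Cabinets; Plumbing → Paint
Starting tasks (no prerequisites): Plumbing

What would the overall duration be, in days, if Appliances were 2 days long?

11

The binding path is Plumbing→Cabinets→Countertops = 2+8+1 = 11; finish at 11 days.
The longest path through Appliances is only 10 days, so Appliances has float 1.
No other chain overtakes it, so the finish is 11 days.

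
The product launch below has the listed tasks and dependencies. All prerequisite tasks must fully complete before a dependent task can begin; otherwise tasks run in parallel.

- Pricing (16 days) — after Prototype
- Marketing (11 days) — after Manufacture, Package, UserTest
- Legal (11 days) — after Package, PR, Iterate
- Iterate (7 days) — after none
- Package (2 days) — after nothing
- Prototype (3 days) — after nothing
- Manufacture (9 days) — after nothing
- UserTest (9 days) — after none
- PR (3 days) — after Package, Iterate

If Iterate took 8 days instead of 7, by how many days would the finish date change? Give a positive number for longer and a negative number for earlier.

Critical path before the change: Iterate→PR→Legal = 7+3+11 = 21 giving 21 days.
Iterate is on the critical path; changing it to 8 makes that path 22 days.
That remains the longest chain; total 22 days.
Change in finish: 22 − 21 = +1 days.

1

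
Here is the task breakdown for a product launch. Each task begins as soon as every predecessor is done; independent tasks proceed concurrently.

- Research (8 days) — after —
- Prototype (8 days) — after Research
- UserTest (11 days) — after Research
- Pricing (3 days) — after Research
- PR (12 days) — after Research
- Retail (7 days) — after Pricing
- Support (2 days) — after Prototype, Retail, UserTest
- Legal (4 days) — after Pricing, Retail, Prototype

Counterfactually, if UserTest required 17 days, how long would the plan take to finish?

Baseline: Research→Pricing→Retail→Legal = 8+3+7+4 = 22 → 22 days.
UserTest has 1 day of float (longest path through it is 21).
Now Research→UserTest→Support = 8+17+2 = 27 is longest, so the finish becomes 27 days.

27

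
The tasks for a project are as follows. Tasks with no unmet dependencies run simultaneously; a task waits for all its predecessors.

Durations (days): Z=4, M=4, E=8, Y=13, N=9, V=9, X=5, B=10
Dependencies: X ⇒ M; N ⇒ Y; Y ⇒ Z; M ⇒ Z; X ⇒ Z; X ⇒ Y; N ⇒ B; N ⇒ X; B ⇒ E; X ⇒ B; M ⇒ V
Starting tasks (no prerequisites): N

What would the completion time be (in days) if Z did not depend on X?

32

With the dependency in place, N→X→B→E = 9+5+10+8 = 32 sets the finish at 32 days.
Dropping X→Z doesn't change Z's earliest start (27); another predecessor still binds.
After: N→X→B→E = 9+5+10+8 = 32 → 32 days.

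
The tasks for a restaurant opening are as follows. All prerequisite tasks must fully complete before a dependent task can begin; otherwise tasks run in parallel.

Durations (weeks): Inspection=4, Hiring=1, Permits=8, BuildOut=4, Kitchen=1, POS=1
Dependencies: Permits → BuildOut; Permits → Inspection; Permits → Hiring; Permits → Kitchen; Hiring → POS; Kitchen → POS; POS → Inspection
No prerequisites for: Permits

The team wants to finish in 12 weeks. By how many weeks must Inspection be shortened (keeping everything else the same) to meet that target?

2

Current finish: 14 weeks; target: 12.
Inspection is on every critical path, so each week cut from Inspection cuts the finish by one (this holds down to a finish of 12).
Need 14 − 12 = 2 weeks off Inspection → Inspection becomes 2 weeks, finish becomes 12.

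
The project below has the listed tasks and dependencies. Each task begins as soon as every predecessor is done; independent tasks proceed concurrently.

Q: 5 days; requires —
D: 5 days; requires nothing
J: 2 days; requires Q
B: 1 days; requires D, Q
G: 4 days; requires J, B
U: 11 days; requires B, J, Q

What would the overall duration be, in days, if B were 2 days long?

18

Critical path before the change: Q→J→U = 5+2+11 = 18 giving 18 days.
B has 1 day of float (longest path through it is 17).
No other chain overtakes it, so the finish is 18 days.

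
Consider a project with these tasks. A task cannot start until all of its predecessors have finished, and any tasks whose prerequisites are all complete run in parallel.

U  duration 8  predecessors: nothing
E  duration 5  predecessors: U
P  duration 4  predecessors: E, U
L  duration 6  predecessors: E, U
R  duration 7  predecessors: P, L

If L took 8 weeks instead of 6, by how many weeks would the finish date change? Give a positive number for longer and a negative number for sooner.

Baseline: U→E→L→R = 8+5+6+7 = 26 → 26 weeks.
L lies on that path, so at 8 weeks the path becomes 28 weeks.
No other chain overtakes it, so the finish is 28 weeks.
Change in finish: 28 − 26 = +2 weeks.

2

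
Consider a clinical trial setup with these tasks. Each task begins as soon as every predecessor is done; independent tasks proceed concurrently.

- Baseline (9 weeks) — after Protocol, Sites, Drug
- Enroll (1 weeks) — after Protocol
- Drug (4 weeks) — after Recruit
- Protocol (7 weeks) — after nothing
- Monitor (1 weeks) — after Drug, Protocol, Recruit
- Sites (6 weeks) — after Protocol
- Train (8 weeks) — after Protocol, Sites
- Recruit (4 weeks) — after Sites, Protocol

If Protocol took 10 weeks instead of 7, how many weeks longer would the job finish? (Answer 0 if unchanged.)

3

Baseline: Protocol→Sites→Recruit→Drug→Baseline = 7+6+4+4+9 = 30 → 30 weeks.
Protocol is on the critical path; changing it to 10 makes that path 33 weeks.
The critical path is still Protocol→Sites→Recruit→Drug→Baseline; finish is now 33 weeks.
Change in finish: 33 − 30 = +3 weeks.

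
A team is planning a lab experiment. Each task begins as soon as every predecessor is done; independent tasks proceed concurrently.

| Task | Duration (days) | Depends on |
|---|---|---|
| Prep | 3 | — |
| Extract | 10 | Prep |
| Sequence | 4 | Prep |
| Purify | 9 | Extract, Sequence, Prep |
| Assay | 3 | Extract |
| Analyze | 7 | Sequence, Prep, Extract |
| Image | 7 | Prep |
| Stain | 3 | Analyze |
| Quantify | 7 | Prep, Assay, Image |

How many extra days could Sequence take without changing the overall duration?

The longest chain is Prep→Extract→Assay→Quantify = 3+10+3+7 = 23; overall finish 23 days.
The longest chain containing Sequence totals 17 days.
So Sequence can slip 13 − 7 = 6 days.

6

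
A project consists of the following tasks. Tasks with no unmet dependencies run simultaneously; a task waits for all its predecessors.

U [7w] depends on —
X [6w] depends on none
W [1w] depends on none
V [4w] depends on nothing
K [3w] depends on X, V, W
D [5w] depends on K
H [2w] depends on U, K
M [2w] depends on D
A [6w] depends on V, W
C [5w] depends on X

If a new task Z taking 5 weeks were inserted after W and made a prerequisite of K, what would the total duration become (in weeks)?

Originally the schedule takes 16 weeks.
With Z inserted, K now waits for max(X, V, W, Z).
New critical path: X→K→D→M = 6+3+5+2 = 16 ⇒ 16 weeks.

16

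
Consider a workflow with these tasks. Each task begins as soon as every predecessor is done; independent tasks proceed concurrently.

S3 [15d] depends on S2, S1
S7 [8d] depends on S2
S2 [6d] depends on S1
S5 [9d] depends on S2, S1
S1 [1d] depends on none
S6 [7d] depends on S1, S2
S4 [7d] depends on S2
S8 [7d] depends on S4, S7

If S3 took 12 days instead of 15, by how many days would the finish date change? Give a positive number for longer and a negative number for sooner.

Baseline: S1→S2→S3 = 1+6+15 = 22 → 22 days.
S3 is on the critical path; changing it to 12 makes that path 19 days.
New critical path: S1→S2→S7→S8 = 1+6+8+7 = 22 ⇒ 22 days.
Change in finish: 22 − 22 = +0 days.

0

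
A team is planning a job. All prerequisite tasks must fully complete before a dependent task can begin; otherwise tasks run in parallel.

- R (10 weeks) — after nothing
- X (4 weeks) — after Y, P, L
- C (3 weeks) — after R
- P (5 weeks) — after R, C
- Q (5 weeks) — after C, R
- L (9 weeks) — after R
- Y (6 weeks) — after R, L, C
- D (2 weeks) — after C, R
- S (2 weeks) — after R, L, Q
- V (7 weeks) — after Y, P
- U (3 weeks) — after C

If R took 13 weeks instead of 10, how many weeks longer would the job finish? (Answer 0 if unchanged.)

3

The binding path is R→L→Y→V = 10+9+6+7 = 32; finish at 32 weeks.
R lies on that path, so at 13 weeks the path becomes 35 weeks.
The critical path is still R→L→Y→V; finish is now 35 weeks.
Change in finish: 35 − 32 = +3 weeks.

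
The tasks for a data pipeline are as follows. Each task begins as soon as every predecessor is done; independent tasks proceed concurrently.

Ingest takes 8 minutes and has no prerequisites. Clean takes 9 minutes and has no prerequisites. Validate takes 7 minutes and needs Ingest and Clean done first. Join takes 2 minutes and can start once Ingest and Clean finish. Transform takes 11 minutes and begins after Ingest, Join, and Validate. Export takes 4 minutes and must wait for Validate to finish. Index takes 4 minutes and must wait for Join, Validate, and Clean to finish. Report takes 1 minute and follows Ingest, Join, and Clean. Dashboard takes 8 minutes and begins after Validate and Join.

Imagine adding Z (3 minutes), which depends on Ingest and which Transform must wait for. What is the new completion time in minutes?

Originally the job takes 27 minutes.
With Z inserted, Transform now waits for max(Ingest, Join, Validate, Z).
New critical path: Clean→Validate→Transform = 9+7+11 = 27 ⇒ 27 minutes.

27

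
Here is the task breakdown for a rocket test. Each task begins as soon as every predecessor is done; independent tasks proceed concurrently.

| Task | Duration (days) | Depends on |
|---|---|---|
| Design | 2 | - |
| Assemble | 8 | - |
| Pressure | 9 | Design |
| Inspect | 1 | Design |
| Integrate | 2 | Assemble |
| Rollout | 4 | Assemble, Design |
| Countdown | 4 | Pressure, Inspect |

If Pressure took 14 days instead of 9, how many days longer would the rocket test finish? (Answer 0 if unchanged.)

5

The binding path is Design→Pressure→Countdown = 2+9+4 = 15; finish at 15 days.
Since Pressure is critical, the +5 change carries straight to that chain (now 20 days).
No other chain overtakes it, so the finish is 20 days.
Change in finish: 20 − 15 = +5 days.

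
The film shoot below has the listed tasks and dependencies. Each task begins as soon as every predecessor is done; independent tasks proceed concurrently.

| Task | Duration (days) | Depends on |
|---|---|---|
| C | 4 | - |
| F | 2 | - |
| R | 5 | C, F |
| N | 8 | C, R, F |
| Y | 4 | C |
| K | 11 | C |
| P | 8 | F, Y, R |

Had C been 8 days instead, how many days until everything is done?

Critical path before the change: C→R→N = 4+5+8 = 17 giving 17 days.
C is on the critical path; changing it to 8 makes that path 21 days.
That remains the longest chain; total 21 days.

21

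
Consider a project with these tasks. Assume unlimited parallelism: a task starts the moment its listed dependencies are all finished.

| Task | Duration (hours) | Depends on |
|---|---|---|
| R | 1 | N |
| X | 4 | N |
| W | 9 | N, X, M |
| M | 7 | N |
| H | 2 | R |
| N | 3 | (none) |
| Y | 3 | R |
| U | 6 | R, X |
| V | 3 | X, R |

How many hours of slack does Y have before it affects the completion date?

Critical path: N→M→W = 3+7+9 = 19, so the finish is 19 hours.
The longest chain containing Y totals 7 hours.
Float = 19 − 7 = 12.

12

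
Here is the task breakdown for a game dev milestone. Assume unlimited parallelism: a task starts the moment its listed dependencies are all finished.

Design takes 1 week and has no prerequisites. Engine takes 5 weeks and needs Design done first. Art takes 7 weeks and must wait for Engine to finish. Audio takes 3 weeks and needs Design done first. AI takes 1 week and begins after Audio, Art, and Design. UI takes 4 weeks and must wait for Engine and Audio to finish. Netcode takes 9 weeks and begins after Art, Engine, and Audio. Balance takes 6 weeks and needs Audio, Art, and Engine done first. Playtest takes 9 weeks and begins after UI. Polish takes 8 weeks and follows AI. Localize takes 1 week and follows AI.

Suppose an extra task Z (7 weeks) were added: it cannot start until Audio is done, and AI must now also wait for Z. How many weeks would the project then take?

Originally the project takes 22 weeks.
With Z inserted, AI now waits for max(Audio, Art, Design, Z).
New critical path: Design→Engine→Art→AI→Polish = 1+5+7+1+8 = 22 ⇒ 22 weeks.

22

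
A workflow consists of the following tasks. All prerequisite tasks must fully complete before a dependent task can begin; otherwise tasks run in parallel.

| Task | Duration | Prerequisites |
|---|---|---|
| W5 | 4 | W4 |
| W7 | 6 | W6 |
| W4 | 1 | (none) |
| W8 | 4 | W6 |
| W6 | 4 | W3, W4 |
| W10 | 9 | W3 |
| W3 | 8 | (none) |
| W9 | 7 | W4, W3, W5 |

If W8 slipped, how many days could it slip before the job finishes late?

2

Critical path: W3→W6→W7 = 8+4+6 = 18, so the finish is 18 days.
W8 finishes as early as 16 and must finish by 18.
Float = 18 − 16 = 2.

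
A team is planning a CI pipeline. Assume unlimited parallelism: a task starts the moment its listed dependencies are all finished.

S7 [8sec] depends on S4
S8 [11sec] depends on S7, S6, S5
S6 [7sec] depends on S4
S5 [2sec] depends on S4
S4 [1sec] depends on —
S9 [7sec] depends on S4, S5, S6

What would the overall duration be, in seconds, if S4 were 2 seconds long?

As given, the longest chain is S4→S7→S8 = 1+8+11 = 20, so the finish is 20 seconds.
S4 is on the critical path; changing it to 2 makes that path 21 seconds.
That remains the longest chain; total 21 seconds.

21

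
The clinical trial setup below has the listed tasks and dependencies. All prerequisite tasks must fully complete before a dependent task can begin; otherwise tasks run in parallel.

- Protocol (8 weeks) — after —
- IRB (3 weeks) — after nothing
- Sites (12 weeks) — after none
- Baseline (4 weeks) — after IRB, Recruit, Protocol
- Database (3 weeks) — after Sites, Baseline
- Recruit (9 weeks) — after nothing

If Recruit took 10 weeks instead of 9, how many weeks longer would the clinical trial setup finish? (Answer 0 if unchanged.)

1

The binding path is Recruit→Baseline→Database = 9+4+3 = 16; finish at 16 weeks.
Recruit is on the critical path; changing it to 10 makes that path 17 weeks.
The critical path is still Recruit→Baseline→Database; finish is now 17 weeks.
Change in finish: 17 − 16 = +1 weeks.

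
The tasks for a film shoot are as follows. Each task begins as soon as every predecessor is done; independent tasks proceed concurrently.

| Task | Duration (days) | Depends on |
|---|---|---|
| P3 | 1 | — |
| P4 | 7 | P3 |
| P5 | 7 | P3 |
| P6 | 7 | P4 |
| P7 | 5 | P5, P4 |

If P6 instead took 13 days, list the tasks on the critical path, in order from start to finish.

P3, P4, P6

The binding path is P3→P4→P6 = 1+7+7 = 15; finish at 15 days.
Since P6 is critical, the +6 change carries straight to that chain (now 21 days).
That remains the longest chain; total 21 days.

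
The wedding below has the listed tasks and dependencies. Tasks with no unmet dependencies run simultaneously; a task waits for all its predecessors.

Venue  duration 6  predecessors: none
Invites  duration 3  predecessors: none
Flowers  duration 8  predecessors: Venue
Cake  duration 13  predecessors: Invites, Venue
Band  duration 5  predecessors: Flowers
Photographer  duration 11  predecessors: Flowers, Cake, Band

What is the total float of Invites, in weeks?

Venue→Flowers→Band→Photographer = 6+8+5+11 = 30 sets the makespan at 30 weeks.
Longest path through Invites: 27 weeks (earliest finish 3, latest finish 6).
So Invites can slip 6 − 3 = 3 weeks.

3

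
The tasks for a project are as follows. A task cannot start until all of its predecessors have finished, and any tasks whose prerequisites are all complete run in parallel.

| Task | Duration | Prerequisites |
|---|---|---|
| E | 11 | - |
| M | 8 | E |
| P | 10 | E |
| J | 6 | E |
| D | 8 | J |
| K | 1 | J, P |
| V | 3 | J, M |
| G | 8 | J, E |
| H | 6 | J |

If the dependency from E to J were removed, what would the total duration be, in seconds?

22

Original critical path: E→J→D = 11+6+8 = 25 ⇒ 25 seconds.
Without E→J, J's earliest start moves from 11 to 0.
The longest chain is now E→M→V = 11+8+3 = 22, so the schedule takes 22 seconds.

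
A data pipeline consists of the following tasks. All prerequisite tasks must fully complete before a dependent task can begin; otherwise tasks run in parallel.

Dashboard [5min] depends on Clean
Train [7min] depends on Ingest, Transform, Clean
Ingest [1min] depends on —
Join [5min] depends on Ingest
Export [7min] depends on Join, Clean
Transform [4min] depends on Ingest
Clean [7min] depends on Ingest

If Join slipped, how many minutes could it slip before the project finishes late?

2

Critical path: Ingest→Clean→Train = 1+7+7 = 15, so the finish is 15 minutes.
The longest chain containing Join totals 13 minutes.
So Join can slip 8 − 6 = 2 minutes.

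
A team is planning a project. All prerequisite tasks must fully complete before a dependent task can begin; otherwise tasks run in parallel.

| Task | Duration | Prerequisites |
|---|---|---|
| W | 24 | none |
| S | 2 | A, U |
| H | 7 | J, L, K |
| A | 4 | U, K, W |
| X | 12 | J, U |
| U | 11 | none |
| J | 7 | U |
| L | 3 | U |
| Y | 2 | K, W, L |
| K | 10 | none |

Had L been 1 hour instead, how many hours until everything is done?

30

The binding path is W→A→S = 24+4+2 = 30; finish at 30 hours.
L is off the critical path — its longest chain is 21 hours, giving 9 of slack.
That remains the longest chain; total 30 hours.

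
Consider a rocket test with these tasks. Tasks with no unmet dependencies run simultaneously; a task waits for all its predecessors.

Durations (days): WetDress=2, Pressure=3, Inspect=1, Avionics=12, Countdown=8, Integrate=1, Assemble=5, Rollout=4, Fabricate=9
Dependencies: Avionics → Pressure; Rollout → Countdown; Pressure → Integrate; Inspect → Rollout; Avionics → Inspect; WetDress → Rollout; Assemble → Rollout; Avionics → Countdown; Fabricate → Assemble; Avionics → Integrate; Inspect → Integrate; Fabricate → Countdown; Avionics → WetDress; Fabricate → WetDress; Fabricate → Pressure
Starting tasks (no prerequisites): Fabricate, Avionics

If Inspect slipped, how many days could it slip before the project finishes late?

1

Fabricate→Assemble→Rollout→Countdown = 9+5+4+8 = 26 sets the makespan at 26 days.
Longest path through Inspect: 25 days (earliest finish 13, latest finish 14).
Slack of Inspect = 13 − 12 = 1 day.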